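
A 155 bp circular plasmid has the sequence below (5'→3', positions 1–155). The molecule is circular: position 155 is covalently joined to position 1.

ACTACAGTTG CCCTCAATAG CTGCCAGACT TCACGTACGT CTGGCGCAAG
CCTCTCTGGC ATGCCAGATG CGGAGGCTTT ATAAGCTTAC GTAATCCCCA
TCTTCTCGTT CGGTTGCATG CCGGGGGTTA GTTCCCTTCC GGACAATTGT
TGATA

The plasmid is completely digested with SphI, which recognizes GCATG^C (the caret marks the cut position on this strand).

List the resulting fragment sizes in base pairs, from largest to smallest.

SphI sites (GCATGC) start at positions 59, 116.
SphI cuts after base 5 of each site (before the last base), so after positions 63, 120.
Circular molecule, 2 cuts → 2 fragments:
  64–120 → 57 bp
  121–155 then 1–63 → 35 + 63 = 98 bp
Sorted largest to smallest: 98, 57 bp.

98, 57 bp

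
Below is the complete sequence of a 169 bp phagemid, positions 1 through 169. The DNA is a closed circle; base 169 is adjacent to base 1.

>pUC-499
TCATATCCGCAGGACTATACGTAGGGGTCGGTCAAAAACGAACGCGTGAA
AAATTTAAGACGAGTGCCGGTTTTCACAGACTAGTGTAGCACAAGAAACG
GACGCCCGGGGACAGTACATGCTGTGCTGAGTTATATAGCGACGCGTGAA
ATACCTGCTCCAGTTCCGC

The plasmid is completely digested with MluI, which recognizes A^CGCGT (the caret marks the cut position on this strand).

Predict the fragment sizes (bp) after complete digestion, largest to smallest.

100, 69 bp

MluI sites (ACGCGT) start at positions 42, 142.
MluI cuts after the first base of each site, so after positions 42, 142.
Circular molecule, 2 cuts → 2 fragments:
  43–142 → 100 bp
  143–169 then 1–42 → 27 + 42 = 69 bp
Sorted largest to smallest: 100, 69 bp.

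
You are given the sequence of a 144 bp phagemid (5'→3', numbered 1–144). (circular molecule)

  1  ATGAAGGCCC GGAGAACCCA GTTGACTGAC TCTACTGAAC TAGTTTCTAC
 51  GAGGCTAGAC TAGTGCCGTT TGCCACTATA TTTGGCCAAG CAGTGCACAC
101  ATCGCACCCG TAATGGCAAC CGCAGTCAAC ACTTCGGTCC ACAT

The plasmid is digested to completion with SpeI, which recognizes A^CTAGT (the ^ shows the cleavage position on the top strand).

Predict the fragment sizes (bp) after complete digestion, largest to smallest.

124, 20 bp

SpeI sites (ACTAGT) start at positions 39, 59.
SpeI cuts after the first base of each site, so after positions 39, 59.
Circular molecule, 2 cuts → 2 fragments:
  40–59 → 20 bp
  60–144 then 1–39 → 85 + 39 = 124 bp
Sorted largest to smallest: 124, 20 bp.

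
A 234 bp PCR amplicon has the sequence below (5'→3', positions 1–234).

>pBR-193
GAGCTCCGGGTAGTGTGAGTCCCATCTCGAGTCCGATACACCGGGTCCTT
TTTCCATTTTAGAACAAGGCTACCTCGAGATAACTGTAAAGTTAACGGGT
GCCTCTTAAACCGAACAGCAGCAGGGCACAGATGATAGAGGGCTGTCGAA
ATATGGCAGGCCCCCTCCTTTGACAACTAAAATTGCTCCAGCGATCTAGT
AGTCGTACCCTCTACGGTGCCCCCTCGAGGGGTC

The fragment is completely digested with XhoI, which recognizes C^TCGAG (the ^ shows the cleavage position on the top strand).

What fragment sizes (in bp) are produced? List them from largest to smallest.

150, 48, 26, 10 bp

XhoI sites (CTCGAG) start at positions 26, 74, 224.
XhoI cuts after the first base of each site, so after positions 26, 74, 224.
Linear molecule, 3 cuts → 4 fragments:
  1–26 → 26 bp
  27–74 → 48 bp
  75–224 → 150 bp
  225–234 → 10 bp
Sorted largest to smallest: 150, 48, 26, 10 bp.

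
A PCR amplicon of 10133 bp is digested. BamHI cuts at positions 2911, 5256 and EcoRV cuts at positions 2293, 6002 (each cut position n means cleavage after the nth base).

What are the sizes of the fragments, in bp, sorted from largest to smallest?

Combined cut positions (sorted): 2293, 2911, 5256, 6002.
Linear molecule, 4 cuts → 5 fragments:
  2293 − 0 = 2293 bp
  2911 − 2293 = 618 bp
  5256 − 2911 = 2345 bp
  6002 − 5256 = 746 bp
  10133 − 6002 = 4131 bp
Sorted largest to smallest: 4131, 2345, 2293, 746, 618 bp.

4131, 2345, 2293, 746, 618 bp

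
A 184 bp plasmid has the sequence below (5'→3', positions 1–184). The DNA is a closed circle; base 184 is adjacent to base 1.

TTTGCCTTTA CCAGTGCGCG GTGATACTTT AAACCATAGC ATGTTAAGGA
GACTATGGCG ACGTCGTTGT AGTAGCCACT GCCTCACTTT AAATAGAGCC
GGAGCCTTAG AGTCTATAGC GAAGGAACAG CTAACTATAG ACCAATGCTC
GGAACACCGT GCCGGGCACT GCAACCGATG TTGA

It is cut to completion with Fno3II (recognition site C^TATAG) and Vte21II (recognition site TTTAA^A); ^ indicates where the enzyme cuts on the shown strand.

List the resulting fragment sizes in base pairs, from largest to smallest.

81, 60, 22, 21 bp

Fno3II sites (CTATAG) start at positions 114, 135.
Fno3II cuts after the first base of each site, so after positions 114, 135.
Vte21II sites (TTTAAA) start at positions 28, 88.
Vte21II cuts after base 5 of each site (before the last base), so after positions 32, 92.
Combined cut positions: 32, 92, 114, 135.
Circular molecule, 4 cuts → 4 fragments:
  33–92 → 60 bp
  93–114 → 22 bp
  115–135 → 21 bp
  136–184 then 1–32 → 49 + 32 = 81 bp
Sorted largest to smallest: 81, 60, 22, 21 bp.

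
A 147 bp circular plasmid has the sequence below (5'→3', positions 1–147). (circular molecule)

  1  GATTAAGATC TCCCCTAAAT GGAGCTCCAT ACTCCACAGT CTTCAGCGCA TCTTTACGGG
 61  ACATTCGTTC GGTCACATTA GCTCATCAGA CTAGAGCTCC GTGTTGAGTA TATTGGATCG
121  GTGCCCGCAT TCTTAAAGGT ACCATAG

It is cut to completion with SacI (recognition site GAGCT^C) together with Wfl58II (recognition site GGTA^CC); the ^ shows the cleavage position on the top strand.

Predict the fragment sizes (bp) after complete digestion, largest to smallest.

72, 43, 32 bp

SacI sites (GAGCTC) start at positions 22, 94.
SacI cuts after base 5 of each site (before the last base), so after positions 26, 98.
The Wfl58II site (GGTACC) starts at position 138.
Wfl58II cuts after base 4 of each site, so after position 141.
Combined cut positions: 26, 98, 141.
Circular molecule, 3 cuts → 3 fragments:
  27–98 → 72 bp
  99–141 → 43 bp
  142–147 then 1–26 → 6 + 26 = 32 bp
Sorted largest to smallest: 72, 43, 32 bp.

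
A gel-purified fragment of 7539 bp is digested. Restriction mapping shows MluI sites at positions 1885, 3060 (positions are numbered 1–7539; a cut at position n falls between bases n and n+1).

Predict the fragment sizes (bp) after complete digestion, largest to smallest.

Linear molecule, 2 cuts → 3 fragments:
  1885 − 0 = 1885 bp
  3060 − 1885 = 1175 bp
  7539 − 3060 = 4479 bp
Sorted largest to smallest: 4479, 1885, 1175 bp.

4479, 1885, 1175 bp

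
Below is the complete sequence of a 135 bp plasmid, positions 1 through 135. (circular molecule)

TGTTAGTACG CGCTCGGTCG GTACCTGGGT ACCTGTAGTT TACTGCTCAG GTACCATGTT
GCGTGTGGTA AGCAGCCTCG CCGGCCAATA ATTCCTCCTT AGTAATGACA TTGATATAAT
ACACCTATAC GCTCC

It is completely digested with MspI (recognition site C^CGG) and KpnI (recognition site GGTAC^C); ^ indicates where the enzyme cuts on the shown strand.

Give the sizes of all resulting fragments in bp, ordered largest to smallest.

The MspI site (CCGG) starts at position 81.
MspI cuts after the first base of each site, so after position 81.
KpnI sites (GGTACC) start at positions 20, 28, 50.
KpnI cuts after base 5 of each site (before the last base), so after positions 24, 32, 54.
Combined cut positions: 24, 32, 54, 81.
Circular molecule, 4 cuts → 4 fragments:
  25–32 → 8 bp
  33–54 → 22 bp
  55–81 → 27 bp
  82–135 then 1–24 → 54 + 24 = 78 bp
Sorted largest to smallest: 78, 27, 22, 8 bp.

78, 27, 22, 8 bp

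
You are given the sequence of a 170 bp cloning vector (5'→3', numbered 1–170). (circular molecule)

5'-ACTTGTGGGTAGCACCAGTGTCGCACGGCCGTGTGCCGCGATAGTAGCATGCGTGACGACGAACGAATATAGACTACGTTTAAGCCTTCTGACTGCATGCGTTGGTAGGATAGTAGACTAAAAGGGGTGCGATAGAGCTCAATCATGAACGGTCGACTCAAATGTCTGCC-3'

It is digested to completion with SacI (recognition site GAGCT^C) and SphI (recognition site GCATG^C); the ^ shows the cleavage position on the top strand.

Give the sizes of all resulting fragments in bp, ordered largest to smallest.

82, 48, 40 bp

The SacI site (GAGCTC) starts at position 135.
SacI cuts after base 5 of each site (before the last base), so after position 139.
SphI sites (GCATGC) start at positions 47, 95.
SphI cuts after base 5 of each site (before the last base), so after positions 51, 99.
Combined cut positions: 51, 99, 139.
Circular molecule, 3 cuts → 3 fragments:
  52–99 → 48 bp
  100–139 → 40 bp
  140–170 then 1–51 → 31 + 51 = 82 bp
Sorted largest to smallest: 82, 48, 40 bp.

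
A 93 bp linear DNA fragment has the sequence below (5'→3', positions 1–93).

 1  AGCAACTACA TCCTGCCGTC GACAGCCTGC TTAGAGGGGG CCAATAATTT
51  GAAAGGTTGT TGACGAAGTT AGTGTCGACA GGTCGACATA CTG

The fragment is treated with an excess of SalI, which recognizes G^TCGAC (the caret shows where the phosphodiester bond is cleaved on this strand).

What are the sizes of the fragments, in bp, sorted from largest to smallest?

56, 18, 11, 8 bp

SalI sites (GTCGAC) start at positions 18, 74, 82.
SalI cuts after the first base of each site, so after positions 18, 74, 82.
Linear molecule, 3 cuts → 4 fragments:
  1–18 → 18 bp
  19–74 → 56 bp
  75–82 → 8 bp
  83–93 → 11 bp
Sorted largest to smallest: 56, 18, 11, 8 bp.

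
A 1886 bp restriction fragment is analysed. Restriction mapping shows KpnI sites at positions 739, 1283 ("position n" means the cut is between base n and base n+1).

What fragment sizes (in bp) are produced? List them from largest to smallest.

739, 603, 544 bp

Linear molecule, 2 cuts → 3 fragments:
  739 − 0 = 739 bp
  1283 − 739 = 544 bp
  1886 − 1283 = 603 bp
Sorted largest to smallest: 739, 603, 544 bp.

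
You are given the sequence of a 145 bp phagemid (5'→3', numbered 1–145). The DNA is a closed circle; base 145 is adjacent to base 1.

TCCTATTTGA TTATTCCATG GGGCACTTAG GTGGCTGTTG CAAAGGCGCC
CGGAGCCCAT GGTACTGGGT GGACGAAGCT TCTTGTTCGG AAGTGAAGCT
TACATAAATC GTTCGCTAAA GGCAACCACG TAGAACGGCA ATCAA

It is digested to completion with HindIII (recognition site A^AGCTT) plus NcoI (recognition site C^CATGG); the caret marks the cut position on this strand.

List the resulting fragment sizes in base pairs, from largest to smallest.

65, 41, 20, 19 bp

HindIII sites (AAGCTT) start at positions 76, 96.
HindIII cuts after the first base of each site, so after positions 76, 96.
NcoI sites (CCATGG) start at positions 16, 57.
NcoI cuts after the first base of each site, so after positions 16, 57.
Combined cut positions: 16, 57, 76, 96.
Circular molecule, 4 cuts → 4 fragments:
  17–57 → 41 bp
  58–76 → 19 bp
  77–96 → 20 bp
  97–145 then 1–16 → 49 + 16 = 65 bp
Sorted largest to smallest: 65, 41, 20, 19 bp.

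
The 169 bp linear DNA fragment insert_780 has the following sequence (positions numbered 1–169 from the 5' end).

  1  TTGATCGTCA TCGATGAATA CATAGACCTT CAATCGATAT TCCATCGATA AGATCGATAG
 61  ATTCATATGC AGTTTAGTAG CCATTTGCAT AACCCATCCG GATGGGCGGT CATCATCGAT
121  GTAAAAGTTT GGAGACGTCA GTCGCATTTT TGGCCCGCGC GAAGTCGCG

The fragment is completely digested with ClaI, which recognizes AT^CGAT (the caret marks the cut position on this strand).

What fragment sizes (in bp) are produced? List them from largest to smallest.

62, 53, 23, 11, 11, 9 bp

ClaI sites (ATCGAT) start at positions 10, 33, 44, 53, 115.
ClaI cuts after base 2 of each site, so after positions 11, 34, 45, 54, 116.
Linear molecule, 5 cuts → 6 fragments:
  1–11 → 11 bp
  12–34 → 23 bp
  35–45 → 11 bp
  46–54 → 9 bp
  55–116 → 62 bp
  117–169 → 53 bp
Sorted largest to smallest: 62, 53, 23, 11, 11, 9 bp.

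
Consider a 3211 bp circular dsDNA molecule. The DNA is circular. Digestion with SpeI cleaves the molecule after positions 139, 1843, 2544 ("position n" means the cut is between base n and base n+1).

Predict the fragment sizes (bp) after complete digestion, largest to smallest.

1704, 806, 701 bp

Circular molecule, 3 cuts → 3 fragments:
  1843 − 139 = 1704 bp
  2544 − 1843 = 701 bp
  wrap: 3211 − 2544 + 139 = 806 bp
Sorted largest to smallest: 1704, 806, 701 bp.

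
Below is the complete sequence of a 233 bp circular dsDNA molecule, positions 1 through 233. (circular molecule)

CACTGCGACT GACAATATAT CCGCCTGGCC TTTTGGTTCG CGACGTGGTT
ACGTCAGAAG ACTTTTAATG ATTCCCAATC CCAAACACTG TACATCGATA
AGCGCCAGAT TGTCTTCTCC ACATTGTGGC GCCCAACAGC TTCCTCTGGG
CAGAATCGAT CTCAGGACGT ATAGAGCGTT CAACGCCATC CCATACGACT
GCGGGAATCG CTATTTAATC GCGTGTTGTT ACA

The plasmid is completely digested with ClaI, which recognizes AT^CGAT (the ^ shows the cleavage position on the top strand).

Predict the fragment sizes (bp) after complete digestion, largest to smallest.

172, 61 bp

ClaI sites (ATCGAT) start at positions 94, 155.
ClaI cuts after base 2 of each site, so after positions 95, 156.
Circular molecule, 2 cuts → 2 fragments:
  96–156 → 61 bp
  157–233 then 1–95 → 77 + 95 = 172 bp
Sorted largest to smallest: 172, 61 bp.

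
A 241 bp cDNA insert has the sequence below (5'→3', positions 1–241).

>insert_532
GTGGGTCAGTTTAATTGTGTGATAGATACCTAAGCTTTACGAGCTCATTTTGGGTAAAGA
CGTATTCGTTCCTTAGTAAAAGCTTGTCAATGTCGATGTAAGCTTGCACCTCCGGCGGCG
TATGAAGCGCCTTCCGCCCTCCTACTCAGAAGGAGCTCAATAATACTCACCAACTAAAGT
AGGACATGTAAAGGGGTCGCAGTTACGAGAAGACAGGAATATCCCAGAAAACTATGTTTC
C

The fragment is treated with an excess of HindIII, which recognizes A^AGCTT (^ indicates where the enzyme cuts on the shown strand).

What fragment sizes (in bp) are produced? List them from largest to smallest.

HindIII sites (AAGCTT) start at positions 32, 80, 100.
HindIII cuts after the first base of each site, so after positions 32, 80, 100.
Linear molecule, 3 cuts → 4 fragments:
  1–32 → 32 bp
  33–80 → 48 bp
  81–100 → 20 bp
  101–241 → 141 bp
Sorted largest to smallest: 141, 48, 32, 20 bp.

141, 48, 32, 20 bp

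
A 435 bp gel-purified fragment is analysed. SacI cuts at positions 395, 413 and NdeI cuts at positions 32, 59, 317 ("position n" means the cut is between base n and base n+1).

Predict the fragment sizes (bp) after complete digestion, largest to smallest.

Combined cut positions (sorted): 32, 59, 317, 395, 413.
Linear molecule, 5 cuts → 6 fragments:
  32 − 0 = 32 bp
  59 − 32 = 27 bp
  317 − 59 = 258 bp
  395 − 317 = 78 bp
  413 − 395 = 18 bp
  435 − 413 = 22 bp
Sorted largest to smallest: 258, 78, 32, 27, 22, 18 bp.

258, 78, 32, 27, 22, 18 bp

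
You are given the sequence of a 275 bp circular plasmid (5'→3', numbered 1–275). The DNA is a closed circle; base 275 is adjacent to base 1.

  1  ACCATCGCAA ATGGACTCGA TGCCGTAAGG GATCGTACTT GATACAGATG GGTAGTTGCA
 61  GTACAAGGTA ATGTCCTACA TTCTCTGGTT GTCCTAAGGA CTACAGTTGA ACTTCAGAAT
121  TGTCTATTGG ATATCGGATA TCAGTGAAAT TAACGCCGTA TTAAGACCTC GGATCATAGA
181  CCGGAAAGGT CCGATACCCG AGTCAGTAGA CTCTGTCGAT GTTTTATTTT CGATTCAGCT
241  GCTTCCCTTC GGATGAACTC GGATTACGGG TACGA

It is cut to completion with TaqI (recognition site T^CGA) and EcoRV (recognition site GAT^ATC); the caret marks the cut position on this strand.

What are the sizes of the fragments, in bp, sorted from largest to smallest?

TaqI sites (TCGA) start at positions 17, 216, 230.
TaqI cuts after the first base of each site, so after positions 17, 216, 230.
EcoRV sites (GATATC) start at positions 130, 137.
EcoRV cuts after base 3 of each site, so after positions 132, 139.
Combined cut positions: 17, 132, 139, 216, 230.
Circular molecule, 5 cuts → 5 fragments:
  18–132 → 115 bp
  133–139 → 7 bp
  140–216 → 77 bp
  217–230 → 14 bp
  231–275 then 1–17 → 45 + 17 = 62 bp
Sorted largest to smallest: 115, 77, 62, 14, 7 bp.

115, 77, 62, 14, 7 bp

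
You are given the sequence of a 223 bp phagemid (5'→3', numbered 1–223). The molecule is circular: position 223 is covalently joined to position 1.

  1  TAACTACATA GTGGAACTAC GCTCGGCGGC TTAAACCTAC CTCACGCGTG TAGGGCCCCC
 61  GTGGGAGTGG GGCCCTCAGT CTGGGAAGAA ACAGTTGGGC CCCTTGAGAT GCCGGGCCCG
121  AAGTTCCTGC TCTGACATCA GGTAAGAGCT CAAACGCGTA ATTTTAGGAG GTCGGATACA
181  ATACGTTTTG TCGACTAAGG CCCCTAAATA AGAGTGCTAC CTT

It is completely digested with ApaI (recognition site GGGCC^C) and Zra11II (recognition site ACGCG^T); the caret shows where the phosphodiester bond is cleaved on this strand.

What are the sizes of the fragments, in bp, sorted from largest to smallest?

ApaI sites (GGGCCC) start at positions 53, 70, 97, 114.
ApaI cuts after base 5 of each site (before the last base), so after positions 57, 74, 101, 118.
Zra11II sites (ACGCGT) start at positions 44, 154.
Zra11II cuts after base 5 of each site (before the last base), so after positions 48, 158.
Combined cut positions: 48, 57, 74, 101, 118, 158.
Circular molecule, 6 cuts → 6 fragments:
  49–57 → 9 bp
  58–74 → 17 bp
  75–101 → 27 bp
  102–118 → 17 bp
  119–158 → 40 bp
  159–223 then 1–48 → 65 + 48 = 113 bp
Sorted largest to smallest: 113, 40, 27, 17, 17, 9 bp.

113, 40, 27, 17, 17, 9 bp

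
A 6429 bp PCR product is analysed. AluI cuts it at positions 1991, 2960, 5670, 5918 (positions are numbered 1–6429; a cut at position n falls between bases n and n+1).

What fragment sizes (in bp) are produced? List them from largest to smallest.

2710, 1991, 969, 511, 248 bp

Linear molecule, 4 cuts → 5 fragments:
  1991 − 0 = 1991 bp
  2960 − 1991 = 969 bp
  5670 − 2960 = 2710 bp
  5918 − 5670 = 248 bp
  6429 − 5918 = 511 bp
Sorted largest to smallest: 2710, 1991, 969, 511, 248 bp.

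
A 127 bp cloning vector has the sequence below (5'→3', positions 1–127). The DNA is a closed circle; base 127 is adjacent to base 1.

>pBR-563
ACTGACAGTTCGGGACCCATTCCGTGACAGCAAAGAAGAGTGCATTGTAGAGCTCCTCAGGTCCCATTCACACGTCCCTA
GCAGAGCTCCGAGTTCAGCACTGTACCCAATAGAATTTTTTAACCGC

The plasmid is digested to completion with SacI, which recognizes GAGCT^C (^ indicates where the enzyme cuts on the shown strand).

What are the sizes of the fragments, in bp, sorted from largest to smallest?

SacI sites (GAGCTC) start at positions 50, 84.
SacI cuts after base 5 of each site (before the last base), so after positions 54, 88.
Circular molecule, 2 cuts → 2 fragments:
  55–88 → 34 bp
  89–127 then 1–54 → 39 + 54 = 93 bp
Sorted largest to smallest: 93, 34 bp.

93, 34 bp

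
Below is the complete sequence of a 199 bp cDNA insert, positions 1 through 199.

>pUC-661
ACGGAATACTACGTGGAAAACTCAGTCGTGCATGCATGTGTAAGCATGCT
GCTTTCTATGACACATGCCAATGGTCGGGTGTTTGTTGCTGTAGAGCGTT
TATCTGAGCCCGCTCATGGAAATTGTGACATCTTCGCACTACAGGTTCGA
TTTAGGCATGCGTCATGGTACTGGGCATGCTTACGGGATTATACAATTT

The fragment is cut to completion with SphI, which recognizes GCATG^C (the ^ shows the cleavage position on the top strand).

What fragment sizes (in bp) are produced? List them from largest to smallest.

SphI sites (GCATGC) start at positions 30, 44, 156, 175.
SphI cuts after base 5 of each site (before the last base), so after positions 34, 48, 160, 179.
Linear molecule, 4 cuts → 5 fragments:
  1–34 → 34 bp
  35–48 → 14 bp
  49–160 → 112 bp
  161–179 → 19 bp
  180–199 → 20 bp
Sorted largest to smallest: 112, 34, 20, 19, 14 bp.

112, 34, 20, 19, 14 bp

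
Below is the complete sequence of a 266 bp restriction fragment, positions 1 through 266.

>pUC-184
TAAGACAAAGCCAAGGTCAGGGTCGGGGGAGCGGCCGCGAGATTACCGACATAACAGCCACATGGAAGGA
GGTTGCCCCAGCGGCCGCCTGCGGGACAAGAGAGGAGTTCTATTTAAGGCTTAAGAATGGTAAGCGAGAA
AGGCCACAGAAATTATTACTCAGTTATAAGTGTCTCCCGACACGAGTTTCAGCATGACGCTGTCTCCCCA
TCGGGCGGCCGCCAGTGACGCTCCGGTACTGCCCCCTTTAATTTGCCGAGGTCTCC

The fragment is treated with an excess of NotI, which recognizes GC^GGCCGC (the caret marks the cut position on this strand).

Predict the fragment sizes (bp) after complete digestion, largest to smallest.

134, 50, 50, 32 bp

NotI sites (GCGGCCGC) start at positions 31, 81, 215.
NotI cuts after base 2 of each site, so after positions 32, 82, 216.
Linear molecule, 3 cuts → 4 fragments:
  1–32 → 32 bp
  33–82 → 50 bp
  83–216 → 134 bp
  217–266 → 50 bp
Sorted largest to smallest: 134, 50, 50, 32 bp.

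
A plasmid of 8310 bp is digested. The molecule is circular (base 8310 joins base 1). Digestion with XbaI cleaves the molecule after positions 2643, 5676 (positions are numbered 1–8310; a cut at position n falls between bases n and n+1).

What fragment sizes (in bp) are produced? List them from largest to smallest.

Circular molecule, 2 cuts → 2 fragments:
  5676 − 2643 = 3033 bp
  wrap: 8310 − 5676 + 2643 = 5277 bp
Sorted largest to smallest: 5277, 3033 bp.

5277, 3033 bp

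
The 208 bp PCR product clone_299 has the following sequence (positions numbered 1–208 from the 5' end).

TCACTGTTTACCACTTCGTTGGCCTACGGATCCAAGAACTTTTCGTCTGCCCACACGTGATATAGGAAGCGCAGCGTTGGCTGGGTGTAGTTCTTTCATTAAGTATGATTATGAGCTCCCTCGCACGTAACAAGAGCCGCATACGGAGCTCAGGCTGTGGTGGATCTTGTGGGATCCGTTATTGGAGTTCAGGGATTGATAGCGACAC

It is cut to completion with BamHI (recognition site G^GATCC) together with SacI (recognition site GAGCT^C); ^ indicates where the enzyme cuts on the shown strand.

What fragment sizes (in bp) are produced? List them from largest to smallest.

BamHI sites (GGATCC) start at positions 28, 172.
BamHI cuts after the first base of each site, so after positions 28, 172.
SacI sites (GAGCTC) start at positions 113, 146.
SacI cuts after base 5 of each site (before the last base), so after positions 117, 150.
Combined cut positions: 28, 117, 150, 172.
Linear molecule, 4 cuts → 5 fragments:
  1–28 → 28 bp
  29–117 → 89 bp
  118–150 → 33 bp
  151–172 → 22 bp
  173–208 → 36 bp
Sorted largest to smallest: 89, 36, 33, 28, 22 bp.

89, 36, 33, 28, 22 bp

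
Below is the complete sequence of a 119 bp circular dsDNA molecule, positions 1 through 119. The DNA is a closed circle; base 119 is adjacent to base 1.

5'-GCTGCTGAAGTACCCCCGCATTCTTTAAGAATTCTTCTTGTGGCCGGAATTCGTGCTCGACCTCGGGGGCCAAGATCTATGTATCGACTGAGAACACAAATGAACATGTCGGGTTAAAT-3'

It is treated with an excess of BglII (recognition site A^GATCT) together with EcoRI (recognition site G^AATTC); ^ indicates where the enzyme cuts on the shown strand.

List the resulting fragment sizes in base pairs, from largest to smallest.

75, 26, 18 bp

The BglII site (AGATCT) starts at position 73.
BglII cuts after the first base of each site, so after position 73.
EcoRI sites (GAATTC) start at positions 29, 47.
EcoRI cuts after the first base of each site, so after positions 29, 47.
Combined cut positions: 29, 47, 73.
Circular molecule, 3 cuts → 3 fragments:
  30–47 → 18 bp
  48–73 → 26 bp
  74–119 then 1–29 → 46 + 29 = 75 bp
Sorted largest to smallest: 75, 26, 18 bp.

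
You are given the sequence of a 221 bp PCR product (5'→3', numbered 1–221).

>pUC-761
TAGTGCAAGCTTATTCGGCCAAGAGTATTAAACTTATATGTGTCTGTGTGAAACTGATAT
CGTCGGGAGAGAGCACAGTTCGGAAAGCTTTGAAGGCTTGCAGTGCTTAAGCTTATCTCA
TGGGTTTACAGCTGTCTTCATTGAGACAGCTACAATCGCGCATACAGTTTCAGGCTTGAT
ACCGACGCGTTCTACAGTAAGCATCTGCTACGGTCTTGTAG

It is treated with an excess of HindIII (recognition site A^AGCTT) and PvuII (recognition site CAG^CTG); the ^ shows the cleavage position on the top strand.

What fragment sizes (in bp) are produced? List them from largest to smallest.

HindIII sites (AAGCTT) start at positions 7, 85, 109.
HindIII cuts after the first base of each site, so after positions 7, 85, 109.
The PvuII site (CAGCTG) starts at position 129.
PvuII cuts after base 3 of each site, so after position 131.
Combined cut positions: 7, 85, 109, 131.
Linear molecule, 4 cuts → 5 fragments:
  1–7 → 7 bp
  8–85 → 78 bp
  86–109 → 24 bp
  110–131 → 22 bp
  132–221 → 90 bp
Sorted largest to smallest: 90, 78, 24, 22, 7 bp.

90, 78, 24, 22, 7 bp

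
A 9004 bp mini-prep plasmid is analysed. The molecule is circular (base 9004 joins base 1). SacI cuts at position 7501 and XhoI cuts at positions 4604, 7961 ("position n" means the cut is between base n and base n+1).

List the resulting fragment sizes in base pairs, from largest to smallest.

Combined cut positions (sorted): 4604, 7501, 7961.
Circular molecule, 3 cuts → 3 fragments:
  7501 − 4604 = 2897 bp
  7961 − 7501 = 460 bp
  wrap: 9004 − 7961 + 4604 = 5647 bp
Sorted largest to smallest: 5647, 2897, 460 bp.

5647, 2897, 460 bp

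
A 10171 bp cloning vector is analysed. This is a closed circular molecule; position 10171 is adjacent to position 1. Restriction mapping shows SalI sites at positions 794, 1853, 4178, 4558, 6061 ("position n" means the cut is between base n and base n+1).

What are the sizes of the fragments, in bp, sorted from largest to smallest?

4904, 2325, 1503, 1059, 380 bp

Circular molecule, 5 cuts → 5 fragments:
  1853 − 794 = 1059 bp
  4178 − 1853 = 2325 bp
  4558 − 4178 = 380 bp
  6061 − 4558 = 1503 bp
  wrap: 10171 − 6061 + 794 = 4904 bp
Sorted largest to smallest: 4904, 2325, 1503, 1059, 380 bp.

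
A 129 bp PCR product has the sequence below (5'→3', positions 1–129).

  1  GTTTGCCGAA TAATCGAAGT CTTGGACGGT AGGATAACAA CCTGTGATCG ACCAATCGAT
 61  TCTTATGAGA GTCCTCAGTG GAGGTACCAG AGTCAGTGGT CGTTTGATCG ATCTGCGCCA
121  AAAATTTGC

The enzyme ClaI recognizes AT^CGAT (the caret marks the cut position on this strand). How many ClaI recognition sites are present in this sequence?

ATCGAT occurs starting at positions 55, 107.
ClaI cuts at 2 sites.

2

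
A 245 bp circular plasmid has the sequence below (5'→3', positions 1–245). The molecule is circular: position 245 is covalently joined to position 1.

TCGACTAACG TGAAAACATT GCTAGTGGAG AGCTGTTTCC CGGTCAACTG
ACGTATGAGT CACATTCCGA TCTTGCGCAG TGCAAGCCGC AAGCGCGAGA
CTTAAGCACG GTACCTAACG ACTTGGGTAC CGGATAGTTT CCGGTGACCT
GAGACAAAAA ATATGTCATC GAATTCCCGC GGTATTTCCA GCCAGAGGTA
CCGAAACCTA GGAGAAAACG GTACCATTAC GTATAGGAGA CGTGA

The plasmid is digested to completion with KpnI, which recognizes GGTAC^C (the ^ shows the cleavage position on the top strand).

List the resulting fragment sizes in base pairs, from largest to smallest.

KpnI sites (GGTACC) start at positions 110, 126, 197, 220.
KpnI cuts after base 5 of each site (before the last base), so after positions 114, 130, 201, 224.
Circular molecule, 4 cuts → 4 fragments:
  115–130 → 16 bp
  131–201 → 71 bp
  202–224 → 23 bp
  225–245 then 1–114 → 21 + 114 = 135 bp
Sorted largest to smallest: 135, 71, 23, 16 bp.

135, 71, 23, 16 bp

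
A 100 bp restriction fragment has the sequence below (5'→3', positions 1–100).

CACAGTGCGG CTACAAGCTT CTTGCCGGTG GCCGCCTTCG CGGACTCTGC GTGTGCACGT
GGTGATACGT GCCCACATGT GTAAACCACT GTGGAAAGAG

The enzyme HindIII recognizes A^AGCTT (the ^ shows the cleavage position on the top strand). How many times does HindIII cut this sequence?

AAGCTT occurs starting at position 15.
HindIII cuts at 1 site.

1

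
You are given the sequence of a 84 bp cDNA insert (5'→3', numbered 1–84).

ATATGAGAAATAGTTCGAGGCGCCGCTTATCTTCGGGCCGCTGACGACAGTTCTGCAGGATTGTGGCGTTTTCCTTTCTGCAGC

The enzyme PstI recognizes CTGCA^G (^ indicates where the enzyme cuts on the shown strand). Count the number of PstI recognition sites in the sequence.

CTGCAG occurs starting at positions 53, 78.
PstI cuts at 2 sites.

2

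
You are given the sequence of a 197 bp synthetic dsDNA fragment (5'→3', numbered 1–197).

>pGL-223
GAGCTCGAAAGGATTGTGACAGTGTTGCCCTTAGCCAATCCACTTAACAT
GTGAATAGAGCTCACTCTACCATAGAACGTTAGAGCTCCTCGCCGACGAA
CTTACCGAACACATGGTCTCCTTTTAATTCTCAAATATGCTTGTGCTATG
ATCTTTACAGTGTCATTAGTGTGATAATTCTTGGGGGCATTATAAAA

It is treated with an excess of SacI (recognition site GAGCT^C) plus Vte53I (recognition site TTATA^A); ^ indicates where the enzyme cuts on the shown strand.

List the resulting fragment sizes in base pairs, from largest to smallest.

SacI sites (GAGCTC) start at positions 1, 58, 83.
SacI cuts after base 5 of each site (before the last base), so after positions 5, 62, 87.
The Vte53I site (TTATAA) starts at position 190.
Vte53I cuts after base 5 of each site (before the last base), so after position 194.
Combined cut positions: 5, 62, 87, 194.
Linear molecule, 4 cuts → 5 fragments:
  1–5 → 5 bp
  6–62 → 57 bp
  63–87 → 25 bp
  88–194 → 107 bp
  195–197 → 3 bp
Sorted largest to smallest: 107, 57, 25, 5, 3 bp.

107, 57, 25, 5, 3 bp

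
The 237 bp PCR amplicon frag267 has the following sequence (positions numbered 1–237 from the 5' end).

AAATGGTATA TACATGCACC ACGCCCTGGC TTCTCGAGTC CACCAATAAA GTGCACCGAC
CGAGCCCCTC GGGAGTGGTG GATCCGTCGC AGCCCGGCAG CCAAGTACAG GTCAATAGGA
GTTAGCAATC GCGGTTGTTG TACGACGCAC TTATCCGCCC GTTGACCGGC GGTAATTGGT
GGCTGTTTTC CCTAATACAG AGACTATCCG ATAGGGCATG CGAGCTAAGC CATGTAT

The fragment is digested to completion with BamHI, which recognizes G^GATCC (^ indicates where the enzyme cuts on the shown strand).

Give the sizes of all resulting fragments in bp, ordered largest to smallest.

157, 80 bp

The BamHI site (GGATCC) starts at position 80.
BamHI cuts after the first base of each site, so after position 80.
Linear molecule, 1 cut → 2 fragments:
  1–80 → 80 bp
  81–237 → 157 bp
Sorted largest to smallest: 157, 80 bp.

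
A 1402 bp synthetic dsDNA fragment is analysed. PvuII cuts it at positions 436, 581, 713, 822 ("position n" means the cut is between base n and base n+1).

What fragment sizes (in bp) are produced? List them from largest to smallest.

580, 436, 145, 132, 109 bp

Linear molecule, 4 cuts → 5 fragments:
  436 − 0 = 436 bp
  581 − 436 = 145 bp
  713 − 581 = 132 bp
  822 − 713 = 109 bp
  1402 − 822 = 580 bp
Sorted largest to smallest: 580, 436, 145, 132, 109 bp.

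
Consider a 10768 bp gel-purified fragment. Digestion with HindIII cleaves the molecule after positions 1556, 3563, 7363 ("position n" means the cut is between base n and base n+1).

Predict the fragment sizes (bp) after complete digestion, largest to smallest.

3800, 3405, 2007, 1556 bp

Linear molecule, 3 cuts → 4 fragments:
  1556 − 0 = 1556 bp
  3563 − 1556 = 2007 bp
  7363 − 3563 = 3800 bp
  10768 − 7363 = 3405 bp
Sorted largest to smallest: 3800, 3405, 2007, 1556 bp.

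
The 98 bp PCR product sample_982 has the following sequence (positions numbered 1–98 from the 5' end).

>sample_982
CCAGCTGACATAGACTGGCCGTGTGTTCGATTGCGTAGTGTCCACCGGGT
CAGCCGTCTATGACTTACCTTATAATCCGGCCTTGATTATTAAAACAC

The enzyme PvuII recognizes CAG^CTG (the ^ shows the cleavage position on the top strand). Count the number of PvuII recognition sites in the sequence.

CAGCTG occurs starting at position 2.
PvuII cuts at 1 site.

1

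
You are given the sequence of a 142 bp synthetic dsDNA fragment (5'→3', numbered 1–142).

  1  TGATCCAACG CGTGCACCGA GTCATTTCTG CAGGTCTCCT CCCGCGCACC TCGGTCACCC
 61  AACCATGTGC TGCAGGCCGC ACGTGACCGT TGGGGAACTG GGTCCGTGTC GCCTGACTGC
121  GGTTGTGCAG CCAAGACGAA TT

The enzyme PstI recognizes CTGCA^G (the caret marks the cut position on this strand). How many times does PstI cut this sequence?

2

CTGCAG occurs starting at positions 28, 70.
PstI cuts at 2 sites.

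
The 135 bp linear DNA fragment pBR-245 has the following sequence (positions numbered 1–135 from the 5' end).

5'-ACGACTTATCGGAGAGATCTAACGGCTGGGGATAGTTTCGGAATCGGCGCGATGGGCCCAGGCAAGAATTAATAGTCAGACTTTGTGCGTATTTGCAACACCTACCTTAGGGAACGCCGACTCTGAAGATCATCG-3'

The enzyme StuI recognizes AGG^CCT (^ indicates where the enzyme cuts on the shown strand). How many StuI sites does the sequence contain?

0

No occurrence of AGGCCT is present in the sequence.
StuI does not cut: 0 sites.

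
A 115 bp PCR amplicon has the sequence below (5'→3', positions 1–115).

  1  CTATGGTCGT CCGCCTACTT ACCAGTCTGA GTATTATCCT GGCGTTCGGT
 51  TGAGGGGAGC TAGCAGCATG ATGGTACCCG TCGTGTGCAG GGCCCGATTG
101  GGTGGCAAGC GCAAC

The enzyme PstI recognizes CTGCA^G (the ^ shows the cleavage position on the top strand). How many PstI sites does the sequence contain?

0

No occurrence of CTGCAG is present in the sequence.
PstI does not cut: 0 sites.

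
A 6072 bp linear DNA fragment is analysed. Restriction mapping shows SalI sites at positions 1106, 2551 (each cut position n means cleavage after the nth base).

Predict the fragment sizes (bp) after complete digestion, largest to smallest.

Linear molecule, 2 cuts → 3 fragments:
  1106 − 0 = 1106 bp
  2551 − 1106 = 1445 bp
  6072 − 2551 = 3521 bp
Sorted largest to smallest: 3521, 1445, 1106 bp.

3521, 1445, 1106 bp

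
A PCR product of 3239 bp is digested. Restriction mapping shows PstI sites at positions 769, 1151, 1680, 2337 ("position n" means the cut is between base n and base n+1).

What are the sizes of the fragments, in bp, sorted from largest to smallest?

902, 769, 657, 529, 382 bp

Linear molecule, 4 cuts → 5 fragments:
  769 − 0 = 769 bp
  1151 − 769 = 382 bp
  1680 − 1151 = 529 bp
  2337 − 1680 = 657 bp
  3239 − 2337 = 902 bp
Sorted largest to smallest: 902, 769, 657, 529, 382 bp.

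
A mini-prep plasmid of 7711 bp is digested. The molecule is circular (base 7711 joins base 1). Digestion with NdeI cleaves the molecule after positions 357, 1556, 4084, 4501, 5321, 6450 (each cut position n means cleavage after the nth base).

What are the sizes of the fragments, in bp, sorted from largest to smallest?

2528, 1618, 1199, 1129, 820, 417 bp

Circular molecule, 6 cuts → 6 fragments:
  1556 − 357 = 1199 bp
  4084 − 1556 = 2528 bp
  4501 − 4084 = 417 bp
  5321 − 4501 = 820 bp
  6450 − 5321 = 1129 bp
  wrap: 7711 − 6450 + 357 = 1618 bp
Sorted largest to smallest: 2528, 1618, 1199, 1129, 820, 417 bp.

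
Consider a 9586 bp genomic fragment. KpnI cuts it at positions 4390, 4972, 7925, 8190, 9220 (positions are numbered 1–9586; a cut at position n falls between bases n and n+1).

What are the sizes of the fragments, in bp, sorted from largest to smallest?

4390, 2953, 1030, 582, 366, 265 bp

Linear molecule, 5 cuts → 6 fragments:
  4390 − 0 = 4390 bp
  4972 − 4390 = 582 bp
  7925 − 4972 = 2953 bp
  8190 − 7925 = 265 bp
  9220 − 8190 = 1030 bp
  9586 − 9220 = 366 bp
Sorted largest to smallest: 4390, 2953, 1030, 582, 366, 265 bp.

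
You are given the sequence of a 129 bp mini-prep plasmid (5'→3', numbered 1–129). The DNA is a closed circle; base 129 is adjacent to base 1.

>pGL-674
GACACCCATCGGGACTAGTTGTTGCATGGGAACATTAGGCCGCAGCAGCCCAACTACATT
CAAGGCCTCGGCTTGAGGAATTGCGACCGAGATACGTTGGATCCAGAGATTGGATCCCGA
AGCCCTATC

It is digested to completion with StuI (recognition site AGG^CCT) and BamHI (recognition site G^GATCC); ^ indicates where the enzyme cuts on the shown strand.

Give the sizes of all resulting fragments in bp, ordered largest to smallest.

The StuI site (AGGCCT) starts at position 63.
StuI cuts after base 3 of each site, so after position 65.
BamHI sites (GGATCC) start at positions 99, 112.
BamHI cuts after the first base of each site, so after positions 99, 112.
Combined cut positions: 65, 99, 112.
Circular molecule, 3 cuts → 3 fragments:
  66–99 → 34 bp
  100–112 → 13 bp
  113–129 then 1–65 → 17 + 65 = 82 bp
Sorted largest to smallest: 82, 34, 13 bp.

82, 34, 13 bp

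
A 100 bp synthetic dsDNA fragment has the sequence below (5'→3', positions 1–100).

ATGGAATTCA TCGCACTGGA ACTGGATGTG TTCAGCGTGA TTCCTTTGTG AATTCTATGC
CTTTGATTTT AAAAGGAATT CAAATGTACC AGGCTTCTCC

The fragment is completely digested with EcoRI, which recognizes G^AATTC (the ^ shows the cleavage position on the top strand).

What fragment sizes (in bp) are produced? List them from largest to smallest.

46, 26, 24, 4 bp

EcoRI sites (GAATTC) start at positions 4, 50, 76.
EcoRI cuts after the first base of each site, so after positions 4, 50, 76.
Linear molecule, 3 cuts → 4 fragments:
  1–4 → 4 bp
  5–50 → 46 bp
  51–76 → 26 bp
  77–100 → 24 bp
Sorted largest to smallest: 46, 26, 24, 4 bp.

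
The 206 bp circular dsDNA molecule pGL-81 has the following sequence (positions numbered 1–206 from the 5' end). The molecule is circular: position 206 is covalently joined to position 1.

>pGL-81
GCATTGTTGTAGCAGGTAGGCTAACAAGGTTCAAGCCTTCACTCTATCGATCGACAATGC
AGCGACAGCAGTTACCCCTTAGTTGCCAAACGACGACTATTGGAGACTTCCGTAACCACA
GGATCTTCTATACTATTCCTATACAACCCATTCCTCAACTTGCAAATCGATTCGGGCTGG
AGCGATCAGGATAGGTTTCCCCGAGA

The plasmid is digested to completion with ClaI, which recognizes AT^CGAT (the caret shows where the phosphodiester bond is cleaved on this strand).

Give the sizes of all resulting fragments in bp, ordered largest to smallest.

120, 86 bp

ClaI sites (ATCGAT) start at positions 46, 166.
ClaI cuts after base 2 of each site, so after positions 47, 167.
Circular molecule, 2 cuts → 2 fragments:
  48–167 → 120 bp
  168–206 then 1–47 → 39 + 47 = 86 bp
Sorted largest to smallest: 120, 86 bp.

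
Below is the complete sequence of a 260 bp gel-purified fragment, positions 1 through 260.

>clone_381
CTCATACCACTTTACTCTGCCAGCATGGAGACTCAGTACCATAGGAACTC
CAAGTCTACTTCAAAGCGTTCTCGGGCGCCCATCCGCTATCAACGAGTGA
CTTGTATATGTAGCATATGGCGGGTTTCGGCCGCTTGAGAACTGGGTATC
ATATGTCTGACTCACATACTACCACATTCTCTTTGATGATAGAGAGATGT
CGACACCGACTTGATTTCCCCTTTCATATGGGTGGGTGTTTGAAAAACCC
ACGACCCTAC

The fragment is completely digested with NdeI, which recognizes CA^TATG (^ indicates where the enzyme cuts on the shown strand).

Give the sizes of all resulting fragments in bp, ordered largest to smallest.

115, 75, 36, 34 bp

NdeI sites (CATATG) start at positions 114, 150, 225.
NdeI cuts after base 2 of each site, so after positions 115, 151, 226.
Linear molecule, 3 cuts → 4 fragments:
  1–115 → 115 bp
  116–151 → 36 bp
  152–226 → 75 bp
  227–260 → 34 bp
Sorted largest to smallest: 115, 75, 36, 34 bp.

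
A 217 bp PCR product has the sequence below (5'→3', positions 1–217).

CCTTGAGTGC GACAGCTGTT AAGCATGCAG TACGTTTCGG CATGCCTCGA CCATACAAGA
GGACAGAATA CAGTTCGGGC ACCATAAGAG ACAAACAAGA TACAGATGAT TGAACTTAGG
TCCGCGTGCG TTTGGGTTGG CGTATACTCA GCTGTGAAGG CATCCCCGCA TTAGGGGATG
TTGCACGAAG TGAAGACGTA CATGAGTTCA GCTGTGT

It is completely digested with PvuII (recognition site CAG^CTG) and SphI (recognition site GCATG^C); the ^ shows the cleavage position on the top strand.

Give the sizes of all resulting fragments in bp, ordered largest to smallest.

PvuII sites (CAGCTG) start at positions 13, 149, 209.
PvuII cuts after base 3 of each site, so after positions 15, 151, 211.
SphI sites (GCATGC) start at positions 23, 40.
SphI cuts after base 5 of each site (before the last base), so after positions 27, 44.
Combined cut positions: 15, 27, 44, 151, 211.
Linear molecule, 5 cuts → 6 fragments:
  1–15 → 15 bp
  16–27 → 12 bp
  28–44 → 17 bp
  45–151 → 107 bp
  152–211 → 60 bp
  212–217 → 6 bp
Sorted largest to smallest: 107, 60, 17, 15, 12, 6 bp.

107, 60, 17, 15, 12, 6 bp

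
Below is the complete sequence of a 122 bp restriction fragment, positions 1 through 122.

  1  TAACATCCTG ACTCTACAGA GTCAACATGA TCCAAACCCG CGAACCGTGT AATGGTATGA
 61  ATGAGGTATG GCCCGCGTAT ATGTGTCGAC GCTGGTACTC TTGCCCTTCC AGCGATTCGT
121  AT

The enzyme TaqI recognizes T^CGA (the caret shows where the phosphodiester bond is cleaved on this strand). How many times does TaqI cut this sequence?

TCGA occurs starting at position 86.
TaqI cuts at 1 site.

1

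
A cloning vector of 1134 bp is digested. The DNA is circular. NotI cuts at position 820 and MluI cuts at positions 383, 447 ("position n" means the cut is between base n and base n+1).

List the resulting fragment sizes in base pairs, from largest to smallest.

697, 373, 64 bp

Combined cut positions (sorted): 383, 447, 820.
Circular molecule, 3 cuts → 3 fragments:
  447 − 383 = 64 bp
  820 − 447 = 373 bp
  wrap: 1134 − 820 + 383 = 697 bp
Sorted largest to smallest: 697, 373, 64 bp.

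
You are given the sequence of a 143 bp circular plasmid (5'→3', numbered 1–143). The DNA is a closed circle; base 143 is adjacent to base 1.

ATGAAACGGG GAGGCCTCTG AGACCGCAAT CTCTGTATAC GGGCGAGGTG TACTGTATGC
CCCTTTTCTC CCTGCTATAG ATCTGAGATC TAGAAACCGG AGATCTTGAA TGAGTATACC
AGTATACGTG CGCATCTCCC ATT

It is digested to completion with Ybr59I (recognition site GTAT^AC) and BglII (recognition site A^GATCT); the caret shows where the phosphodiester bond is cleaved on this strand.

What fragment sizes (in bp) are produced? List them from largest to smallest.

56, 41, 16, 15, 8, 7 bp

Ybr59I sites (GTATAC) start at positions 35, 114, 122.
Ybr59I cuts after base 4 of each site, so after positions 38, 117, 125.
BglII sites (AGATCT) start at positions 79, 86, 101.
BglII cuts after the first base of each site, so after positions 79, 86, 101.
Combined cut positions: 38, 79, 86, 101, 117, 125.
Circular molecule, 6 cuts → 6 fragments:
  39–79 → 41 bp
  80–86 → 7 bp
  87–101 → 15 bp
  102–117 → 16 bp
  118–125 → 8 bp
  126–143 then 1–38 → 18 + 38 = 56 bp
Sorted largest to smallest: 56, 41, 16, 15, 8, 7 bp.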